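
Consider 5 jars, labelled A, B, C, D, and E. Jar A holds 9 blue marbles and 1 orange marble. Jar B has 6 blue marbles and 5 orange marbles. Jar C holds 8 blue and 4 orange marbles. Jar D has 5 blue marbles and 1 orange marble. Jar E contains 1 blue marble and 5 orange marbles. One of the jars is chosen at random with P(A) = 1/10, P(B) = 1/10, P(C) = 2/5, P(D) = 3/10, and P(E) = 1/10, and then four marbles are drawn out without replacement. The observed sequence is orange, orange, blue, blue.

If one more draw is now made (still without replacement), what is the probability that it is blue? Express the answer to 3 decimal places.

0.705

The likelihood of the observed sequence under each hypothesis: P(data | jar A) = (1/10)(0/9) = 0; P(data | jar B) = (5/11)(4/10)(6/9)(5/8) = 0.075758; P(data | jar C) = (4/12)(3/11)(8/10)(7/9) = 0.056566; P(data | jar D) = (1/6)(0/5) = 0; P(data | jar E) = (5/6)(4/5)(1/4)(0/3) = 0.
The prior-weighted likelihoods are 1/10 · 0 = 0, 1/10 · 0.075758 = 0.0075758, 2/5 · 0.056566 = 0.022626, 3/10 · 0 = 0, 1/10 · 0 = 0; with total 0.030202.
Normalising, the posterior is P(jar A | data) = 0, P(jar B | data) = 0.25084, P(jar C | data) = 0.74916, P(jar D | data) = 0, P(jar E | data) = 0.
So P(blue next | data) = Σ P(blue next | H) P(H | data) = (4/7)(0.25084) + (3/4)(0.74916) = 0.70521.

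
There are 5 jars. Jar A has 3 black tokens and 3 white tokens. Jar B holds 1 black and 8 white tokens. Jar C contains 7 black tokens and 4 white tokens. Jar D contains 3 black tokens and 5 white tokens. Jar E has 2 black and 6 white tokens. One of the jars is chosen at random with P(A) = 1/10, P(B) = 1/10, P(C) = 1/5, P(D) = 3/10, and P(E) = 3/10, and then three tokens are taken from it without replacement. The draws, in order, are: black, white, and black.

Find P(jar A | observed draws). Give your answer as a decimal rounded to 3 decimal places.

For each hypothesis, P(data | H) works out to: P(data | jar A) = (3/6)(3/5)(2/4) = 0.15; P(data | jar B) = (1/9)(8/8)(0/7) = 0; P(data | jar C) = (7/11)(4/10)(6/9) = 0.1697; P(data | jar D) = (3/8)(5/7)(2/6) = 0.089286; P(data | jar E) = (2/8)(6/7)(1/6) = 0.035714.
Multiplying each by its prior: 1/10 · 0.15 = 0.015, 1/10 · 0 = 0, 1/5 · 0.1697 = 0.033939, 3/10 · 0.089286 = 0.026786, 3/10 · 0.035714 = 0.010714; summing to 0.086439.
Hence P(jar A | data) = (0.015) / (0.086439) = 0.17353.

0.174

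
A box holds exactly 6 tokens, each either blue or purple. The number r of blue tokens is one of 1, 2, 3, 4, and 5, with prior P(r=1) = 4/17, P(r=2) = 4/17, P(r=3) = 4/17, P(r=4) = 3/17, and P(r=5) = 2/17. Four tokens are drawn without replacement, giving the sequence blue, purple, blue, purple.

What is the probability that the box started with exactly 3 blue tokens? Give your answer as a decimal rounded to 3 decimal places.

0.462

The likelihood of the observed sequence under each hypothesis: P(data | r = 1) = (1/6)(5/5)(0/4) = 0; P(data | r = 2) = (2/6)(4/5)(1/4)(3/3) = 1/15; P(data | r = 3) = (3/6)(3/5)(2/4)(2/3) = 1/10; P(data | r = 4) = (4/6)(2/5)(3/4)(1/3) = 1/15; P(data | r = 5) = (5/6)(1/5)(4/4)(0/3) = 0.
Weighting by the prior gives 4/17 · 0 = 0, 4/17 · 1/15 = 4/255, 4/17 · 1/10 = 2/85, 3/17 · 1/15 = 1/85, 2/17 · 0 = 0; with total 13/255.
Therefore the posterior P(r = 3 | data) = (2/85) / (13/255) = 6/13.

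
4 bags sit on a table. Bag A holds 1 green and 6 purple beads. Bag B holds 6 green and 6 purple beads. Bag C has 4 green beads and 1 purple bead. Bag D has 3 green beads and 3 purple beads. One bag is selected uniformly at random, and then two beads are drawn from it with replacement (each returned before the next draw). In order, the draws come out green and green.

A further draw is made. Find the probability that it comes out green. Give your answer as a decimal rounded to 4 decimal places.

Under each hypothesis, the probability of the observed sequence is: P(data | bag A) = (1/7)(1/7) = 0.020408; P(data | bag B) = (6/12)(6/12) = 0.25; P(data | bag C) = (4/5)(4/5) = 0.64; P(data | bag D) = (3/6)(3/6) = 0.25.
The prior-weighted likelihoods are 1/4 · 0.020408 = 0.005102, 1/4 · 0.25 = 0.0625, 1/4 · 0.64 = 0.16, 1/4 · 0.25 = 0.0625; with total 0.2901.
Normalising, the posterior is P(bag A | data) = 0.017587, P(bag B | data) = 0.21544, P(bag C | data) = 0.55153, P(bag D | data) = 0.21544.
The predictive probability is P(green next | data) = (1/7)(0.017587) + (1/2)(0.21544) + (4/5)(0.55153) + (1/2)(0.21544) = 0.65918.

0.6592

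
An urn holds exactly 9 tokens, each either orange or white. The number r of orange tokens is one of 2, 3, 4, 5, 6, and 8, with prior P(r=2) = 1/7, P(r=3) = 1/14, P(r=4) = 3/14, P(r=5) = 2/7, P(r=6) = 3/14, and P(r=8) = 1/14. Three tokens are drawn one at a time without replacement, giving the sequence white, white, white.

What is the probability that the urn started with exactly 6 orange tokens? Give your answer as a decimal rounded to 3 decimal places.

0.022

Compute the likelihood of the observed sequence for each case: P(data | r = 2) = (7/9)(6/8)(5/7) = 0.41667; P(data | r = 3) = (6/9)(5/8)(4/7) = 0.2381; P(data | r = 4) = (5/9)(4/8)(3/7) = 0.11905; P(data | r = 5) = (4/9)(3/8)(2/7) = 0.047619; P(data | r = 6) = (3/9)(2/8)(1/7) = 0.011905; P(data | r = 8) = (1/9)(0/8) = 0.
The prior-weighted likelihoods are 1/7 · 0.41667 = 0.059524, 1/14 · 0.2381 = 0.017007, 3/14 · 0.11905 = 0.02551, 2/7 · 0.047619 = 0.013605, 3/14 · 0.011905 = 0.002551, 1/14 · 0 = 0; these sum to 0.1182.
So P(r = 6 | data) = (0.002551) / (0.1182) = 0.021583.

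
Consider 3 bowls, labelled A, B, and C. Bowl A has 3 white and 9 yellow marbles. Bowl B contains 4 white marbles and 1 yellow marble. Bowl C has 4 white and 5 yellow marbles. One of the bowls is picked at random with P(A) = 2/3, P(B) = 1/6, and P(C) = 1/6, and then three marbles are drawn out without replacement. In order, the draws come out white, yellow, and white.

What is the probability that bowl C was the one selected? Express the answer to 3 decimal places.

For each hypothesis, P(data | H) works out to: P(data | bowl A) = (3/12)(9/11)(2/10) = 0.040909; P(data | bowl B) = (4/5)(1/4)(3/3) = 0.2; P(data | bowl C) = (4/9)(5/8)(3/7) = 0.11905.
Weighting by the prior gives 2/3 · 0.040909 = 0.027273, 1/6 · 0.2 = 0.033333, 1/6 · 0.11905 = 0.019841; these sum to 0.080447.
By Bayes' rule, P(bowl C | data) = (0.019841) / (0.080447) = 0.24664.

0.247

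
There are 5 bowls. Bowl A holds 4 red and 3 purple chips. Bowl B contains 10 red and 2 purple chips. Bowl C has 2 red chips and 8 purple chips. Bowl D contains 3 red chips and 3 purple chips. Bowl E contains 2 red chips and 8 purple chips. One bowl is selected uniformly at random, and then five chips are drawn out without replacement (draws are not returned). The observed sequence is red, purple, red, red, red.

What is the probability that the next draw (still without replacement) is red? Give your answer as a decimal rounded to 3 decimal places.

0.675

Compute the likelihood of the observed sequence for each case: P(data | bowl A) = (4/7)(3/6)(3/5)(2/4)(1/3) = 0.028571; P(data | bowl B) = (10/12)(2/11)(9/10)(8/9)(7/8) = 0.10606; P(data | bowl C) = (2/10)(8/9)(1/8)(0/7) = 0; P(data | bowl D) = (3/6)(3/5)(2/4)(1/3)(0/2) = 0; P(data | bowl E) = (2/10)(8/9)(1/8)(0/7) = 0.
Weighting by the prior gives 1/5 · 0.028571 = 0.0057143, 1/5 · 0.10606 = 0.021212, 1/5 · 0 = 0, 1/5 · 0 = 0, 1/5 · 0 = 0; summing to 0.026926.
Dividing through by the total gives posterior P(bowl A | data) = 0.21222, P(bowl B | data) = 0.78778, P(bowl C | data) = 0, P(bowl D | data) = 0, P(bowl E | data) = 0.
The predictive probability is P(red next | data) = (0)(0.21222) + (6/7)(0.78778) = 0.67524.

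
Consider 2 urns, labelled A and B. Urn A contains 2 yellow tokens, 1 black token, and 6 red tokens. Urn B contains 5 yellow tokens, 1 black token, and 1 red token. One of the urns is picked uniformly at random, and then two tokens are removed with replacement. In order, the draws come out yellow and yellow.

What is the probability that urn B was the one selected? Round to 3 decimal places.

0.912

The likelihood of the observed sequence under each hypothesis: P(data | urn A) = (2/9)(2/9) = 0.049383; P(data | urn B) = (5/7)(5/7) = 0.5102.
The prior-weighted likelihoods are 1/2 · 0.049383 = 0.024691, 1/2 · 0.5102 = 0.2551; with total 0.27979.
So P(urn B | data) = (0.2551) / (0.27979) = 0.91175.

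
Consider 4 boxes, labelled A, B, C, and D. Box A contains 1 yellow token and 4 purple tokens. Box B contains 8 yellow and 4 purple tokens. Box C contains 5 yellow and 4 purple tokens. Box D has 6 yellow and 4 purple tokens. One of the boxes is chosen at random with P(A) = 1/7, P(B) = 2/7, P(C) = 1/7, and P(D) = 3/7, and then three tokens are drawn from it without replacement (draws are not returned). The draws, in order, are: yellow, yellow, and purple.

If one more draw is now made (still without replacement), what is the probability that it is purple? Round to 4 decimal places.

0.4075

For each hypothesis, P(data | H) works out to: P(data | box A) = (1/5)(0/4) = 0; P(data | box B) = (8/12)(7/11)(4/10) = 0.1697; P(data | box C) = (5/9)(4/8)(4/7) = 0.15873; P(data | box D) = (6/10)(5/9)(4/8) = 0.16667.
Multiplying each by its prior: 1/7 · 0 = 0, 2/7 · 0.1697 = 0.048485, 1/7 · 0.15873 = 0.022676, 3/7 · 0.16667 = 0.071429; with total 0.14259.
Normalising, the posterior is P(box A | data) = 0, P(box B | data) = 0.34003, P(box C | data) = 0.15903, P(box D | data) = 0.50094.
Averaging over the posterior, P(purple next | data) = (1/3)(0.34003) + (1/2)(0.15903) + (3/7)(0.50094) = 0.40755.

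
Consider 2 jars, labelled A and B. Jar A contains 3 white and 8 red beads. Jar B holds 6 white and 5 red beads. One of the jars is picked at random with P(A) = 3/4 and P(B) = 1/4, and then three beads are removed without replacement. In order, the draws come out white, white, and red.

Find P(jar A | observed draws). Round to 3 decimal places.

0.490

The likelihood of the observed sequence under each hypothesis: P(data | jar A) = (3/11)(2/10)(8/9) = 8/165; P(data | jar B) = (6/11)(5/10)(5/9) = 5/33.
Multiplying each by its prior: 3/4 · 8/165 = 2/55, 1/4 · 5/33 = 5/132; these sum to 49/660.
Hence P(jar A | data) = (2/55) / (49/660) = 24/49.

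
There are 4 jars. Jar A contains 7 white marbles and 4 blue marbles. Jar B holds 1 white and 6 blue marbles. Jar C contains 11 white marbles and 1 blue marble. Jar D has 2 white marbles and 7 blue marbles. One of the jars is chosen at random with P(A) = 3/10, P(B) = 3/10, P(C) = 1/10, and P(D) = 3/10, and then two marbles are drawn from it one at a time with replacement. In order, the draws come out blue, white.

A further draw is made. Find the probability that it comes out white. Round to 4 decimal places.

0.4102

For each hypothesis, P(data | H) works out to: P(data | jar A) = (4/11)(7/11) = 0.2314; P(data | jar B) = (6/7)(1/7) = 0.12245; P(data | jar C) = (1/12)(11/12) = 0.076389; P(data | jar D) = (7/9)(2/9) = 0.17284.
Multiplying each by its prior: 3/10 · 0.2314 = 0.069421, 3/10 · 0.12245 = 0.036735, 1/10 · 0.076389 = 0.0076389, 3/10 · 0.17284 = 0.051852; these sum to 0.16565.
Normalising, the posterior is P(jar A | data) = 0.41909, P(jar B | data) = 0.22177, P(jar C | data) = 0.046115, P(jar D | data) = 0.31303.
So P(white next | data) = Σ P(white next | H) P(H | data) = (7/11)(0.41909) + (1/7)(0.22177) + (11/12)(0.046115) + (2/9)(0.31303) = 0.41021.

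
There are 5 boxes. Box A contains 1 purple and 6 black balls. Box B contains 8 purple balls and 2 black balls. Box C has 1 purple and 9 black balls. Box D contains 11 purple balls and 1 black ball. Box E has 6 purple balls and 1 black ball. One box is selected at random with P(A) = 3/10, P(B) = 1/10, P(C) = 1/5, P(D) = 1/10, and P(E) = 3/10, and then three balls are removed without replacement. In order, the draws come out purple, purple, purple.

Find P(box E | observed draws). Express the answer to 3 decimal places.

For each hypothesis, P(data | H) works out to: P(data | box A) = (1/7)(0/6) = 0; P(data | box B) = (8/10)(7/9)(6/8) = 0.46667; P(data | box C) = (1/10)(0/9) = 0; P(data | box D) = (11/12)(10/11)(9/10) = 0.75; P(data | box E) = (6/7)(5/6)(4/5) = 0.57143.
The prior-weighted likelihoods are 3/10 · 0 = 0, 1/10 · 0.46667 = 0.046667, 1/5 · 0 = 0, 1/10 · 0.75 = 0.075, 3/10 · 0.57143 = 0.17143; summing to 0.2931.
Therefore the posterior P(box E | data) = (0.17143) / (0.2931) = 0.58489.

0.585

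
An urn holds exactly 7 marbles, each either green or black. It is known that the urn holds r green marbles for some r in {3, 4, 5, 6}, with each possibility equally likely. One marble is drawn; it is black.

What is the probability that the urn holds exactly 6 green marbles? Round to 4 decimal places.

0.1000

Under each hypothesis, the probability of this draw is: P(data | r = 3) = (4/7) = 4/7; P(data | r = 4) = (3/7) = 3/7; P(data | r = 5) = (2/7) = 2/7; P(data | r = 6) = (1/7) = 1/7.
The prior-weighted likelihoods are 1/4 · 4/7 = 1/7, 1/4 · 3/7 = 3/28, 1/4 · 2/7 = 1/14, 1/4 · 1/7 = 1/28; with total 5/14.
Hence P(r = 6 | data) = (1/28) / (5/14) = 1/10.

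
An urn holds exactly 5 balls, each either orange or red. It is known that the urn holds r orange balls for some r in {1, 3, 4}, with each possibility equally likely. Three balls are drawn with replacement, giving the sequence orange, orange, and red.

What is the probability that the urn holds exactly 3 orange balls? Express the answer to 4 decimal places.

0.4737

Compute the likelihood of the observed sequence for each case: P(data | r = 1) = (1/5)(1/5)(4/5) = 4/125; P(data | r = 3) = (3/5)(3/5)(2/5) = 18/125; P(data | r = 4) = (4/5)(4/5)(1/5) = 16/125.
Multiplying each by its prior: 1/3 · 4/125 = 4/375, 1/3 · 18/125 = 6/125, 1/3 · 16/125 = 16/375; summing to 38/375.
Hence P(r = 3 | data) = (6/125) / (38/375) = 9/19.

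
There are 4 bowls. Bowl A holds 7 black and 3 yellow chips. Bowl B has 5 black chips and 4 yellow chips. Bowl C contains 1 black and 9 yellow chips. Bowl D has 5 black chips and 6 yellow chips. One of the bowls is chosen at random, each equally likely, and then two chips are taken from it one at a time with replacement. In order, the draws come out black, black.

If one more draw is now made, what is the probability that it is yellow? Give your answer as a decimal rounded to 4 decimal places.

0.3998

Compute the likelihood of the observed sequence for each case: P(data | bowl A) = (7/10)(7/10) = 0.49; P(data | bowl B) = (5/9)(5/9) = 0.30864; P(data | bowl C) = (1/10)(1/10) = 0.01; P(data | bowl D) = (5/11)(5/11) = 0.20661.
The prior-weighted likelihoods are 1/4 · 0.49 = 0.1225, 1/4 · 0.30864 = 0.07716, 1/4 · 0.01 = 0.0025, 1/4 · 0.20661 = 0.051653; with total 0.25381.
Normalising, the posterior is P(bowl A | data) = 0.48264, P(bowl B | data) = 0.304, P(bowl C | data) = 0.0098498, P(bowl D | data) = 0.20351.
Averaging over the posterior, P(yellow next | data) = (3/10)(0.48264) + (4/9)(0.304) + (9/10)(0.0098498) + (6/11)(0.20351) = 0.39977.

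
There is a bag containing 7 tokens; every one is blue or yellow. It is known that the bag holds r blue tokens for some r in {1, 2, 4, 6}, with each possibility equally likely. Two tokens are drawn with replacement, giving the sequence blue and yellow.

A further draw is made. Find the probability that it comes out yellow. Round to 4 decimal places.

For each hypothesis, P(data | H) works out to: P(data | r = 1) = (1/7)(6/7) = 6/49; P(data | r = 2) = (2/7)(5/7) = 10/49; P(data | r = 4) = (4/7)(3/7) = 12/49; P(data | r = 6) = (6/7)(1/7) = 6/49.
The prior-weighted likelihoods are 1/4 · 6/49 = 3/98, 1/4 · 10/49 = 5/98, 1/4 · 12/49 = 3/49, 1/4 · 6/49 = 3/98; these sum to 17/98.
The posterior is then P(r = 1 | data) = 3/17, P(r = 2 | data) = 5/17, P(r = 4 | data) = 6/17, P(r = 6 | data) = 3/17.
The predictive probability is P(yellow next | data) = (6/7)(3/17) + (5/7)(5/17) + (3/7)(6/17) + (1/7)(3/17) = 64/119.

0.5378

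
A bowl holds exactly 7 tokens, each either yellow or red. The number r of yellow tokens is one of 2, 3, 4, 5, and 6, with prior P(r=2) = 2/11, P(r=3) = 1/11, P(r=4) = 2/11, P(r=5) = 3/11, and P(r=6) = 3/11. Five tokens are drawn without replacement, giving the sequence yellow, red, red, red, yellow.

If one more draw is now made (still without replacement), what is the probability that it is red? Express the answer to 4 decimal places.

Under each hypothesis, the probability of the observed sequence is: P(data | r = 2) = (2/7)(5/6)(4/5)(3/4)(1/3) = 1/21; P(data | r = 3) = (3/7)(4/6)(3/5)(2/4)(2/3) = 2/35; P(data | r = 4) = (4/7)(3/6)(2/5)(1/4)(3/3) = 1/35; P(data | r = 5) = (5/7)(2/6)(1/5)(0/4) = 0; P(data | r = 6) = (6/7)(1/6)(0/5) = 0.
Weighting by the prior gives 2/11 · 1/21 = 2/231, 1/11 · 2/35 = 2/385, 2/11 · 1/35 = 2/385, 3/11 · 0 = 0, 3/11 · 0 = 0; these sum to 2/105.
The posterior is then P(r = 2 | data) = 5/11, P(r = 3 | data) = 3/11, P(r = 4 | data) = 3/11, P(r = 5 | data) = 0, P(r = 6 | data) = 0.
The predictive probability is P(red next | data) = (1)(5/11) + (1/2)(3/11) + (0)(3/11) = 13/22.

0.5909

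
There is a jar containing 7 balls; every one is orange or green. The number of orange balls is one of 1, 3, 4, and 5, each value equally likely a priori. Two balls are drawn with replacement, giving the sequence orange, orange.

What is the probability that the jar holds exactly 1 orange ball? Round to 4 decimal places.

0.0196

Under each hypothesis, the probability of the observed sequence is: P(data | r = 1) = (1/7)(1/7) = 1/49; P(data | r = 3) = (3/7)(3/7) = 9/49; P(data | r = 4) = (4/7)(4/7) = 16/49; P(data | r = 5) = (5/7)(5/7) = 25/49.
Weighting by the prior gives 1/4 · 1/49 = 1/196, 1/4 · 9/49 = 9/196, 1/4 · 16/49 = 4/49, 1/4 · 25/49 = 25/196; summing to 51/196.
Hence P(r = 1 | data) = (1/196) / (51/196) = 1/51.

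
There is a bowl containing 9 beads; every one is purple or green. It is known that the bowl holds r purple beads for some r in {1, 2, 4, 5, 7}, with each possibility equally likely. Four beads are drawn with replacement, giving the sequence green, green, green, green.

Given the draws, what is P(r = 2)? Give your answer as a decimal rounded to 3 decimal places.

0.325

For each hypothesis, P(data | H) works out to: P(data | r = 1) = (8/9)(8/9)(8/9)(8/9) = 0.6243; P(data | r = 2) = (7/9)(7/9)(7/9)(7/9) = 0.36595; P(data | r = 4) = (5/9)(5/9)(5/9)(5/9) = 0.09526; P(data | r = 5) = (4/9)(4/9)(4/9)(4/9) = 0.039018; P(data | r = 7) = (2/9)(2/9)(2/9)(2/9) = 0.0024387.
The prior-weighted likelihoods are 1/5 · 0.6243 = 0.12486, 1/5 · 0.36595 = 0.07319, 1/5 · 0.09526 = 0.019052, 1/5 · 0.039018 = 0.0078037, 1/5 · 0.0024387 = 0.00048773; with total 0.22539.
Therefore the posterior P(r = 2 | data) = (0.07319) / (0.22539) = 0.32472.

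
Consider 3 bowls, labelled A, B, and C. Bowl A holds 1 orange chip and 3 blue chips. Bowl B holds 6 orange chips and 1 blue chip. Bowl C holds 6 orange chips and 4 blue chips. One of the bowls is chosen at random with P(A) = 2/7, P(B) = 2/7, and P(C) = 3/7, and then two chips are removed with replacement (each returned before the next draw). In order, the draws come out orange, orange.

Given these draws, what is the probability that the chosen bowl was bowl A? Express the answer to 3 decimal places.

For each hypothesis, P(data | H) works out to: P(data | bowl A) = (1/4)(1/4) = 0.0625; P(data | bowl B) = (6/7)(6/7) = 0.73469; P(data | bowl C) = (6/10)(6/10) = 0.36.
Multiplying each by its prior: 2/7 · 0.0625 = 0.017857, 2/7 · 0.73469 = 0.20991, 3/7 · 0.36 = 0.15429; these sum to 0.38206.
So P(bowl A | data) = (0.017857) / (0.38206) = 0.04674.

0.047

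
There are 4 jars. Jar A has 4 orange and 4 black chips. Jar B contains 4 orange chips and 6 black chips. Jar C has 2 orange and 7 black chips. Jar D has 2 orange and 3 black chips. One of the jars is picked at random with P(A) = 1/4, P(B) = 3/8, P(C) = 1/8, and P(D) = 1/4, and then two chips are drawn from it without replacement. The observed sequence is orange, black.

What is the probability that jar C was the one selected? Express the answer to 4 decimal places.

The likelihood of the observed sequence under each hypothesis: P(data | jar A) = (4/8)(4/7) = 0.28571; P(data | jar B) = (4/10)(6/9) = 0.26667; P(data | jar C) = (2/9)(7/8) = 0.19444; P(data | jar D) = (2/5)(3/4) = 0.3.
Weighting by the prior gives 1/4 · 0.28571 = 0.071429, 3/8 · 0.26667 = 0.1, 1/8 · 0.19444 = 0.024306, 1/4 · 0.3 = 0.075; summing to 0.27073.
Hence P(jar C | data) = (0.024306) / (0.27073) = 0.089776.

0.0898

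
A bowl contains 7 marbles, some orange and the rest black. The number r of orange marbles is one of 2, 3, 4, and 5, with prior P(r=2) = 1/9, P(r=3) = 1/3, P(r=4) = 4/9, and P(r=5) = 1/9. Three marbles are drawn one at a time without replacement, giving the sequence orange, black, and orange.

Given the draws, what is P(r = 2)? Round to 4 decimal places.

Under each hypothesis, the probability of the observed sequence is: P(data | r = 2) = (2/7)(5/6)(1/5) = 1/21; P(data | r = 3) = (3/7)(4/6)(2/5) = 4/35; P(data | r = 4) = (4/7)(3/6)(3/5) = 6/35; P(data | r = 5) = (5/7)(2/6)(4/5) = 4/21.
Multiplying each by its prior: 1/9 · 1/21 = 1/189, 1/3 · 4/35 = 4/105, 4/9 · 6/35 = 8/105, 1/9 · 4/21 = 4/189; with total 19/135.
Hence P(r = 2 | data) = (1/189) / (19/135) = 5/133.

0.0376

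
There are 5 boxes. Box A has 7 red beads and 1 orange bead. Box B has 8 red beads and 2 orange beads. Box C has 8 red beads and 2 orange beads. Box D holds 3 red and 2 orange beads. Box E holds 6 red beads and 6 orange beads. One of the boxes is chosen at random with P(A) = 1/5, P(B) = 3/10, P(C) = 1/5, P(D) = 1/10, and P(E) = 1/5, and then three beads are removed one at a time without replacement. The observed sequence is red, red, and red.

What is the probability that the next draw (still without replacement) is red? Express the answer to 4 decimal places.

For each hypothesis, P(data | H) works out to: P(data | box A) = (7/8)(6/7)(5/6) = 0.625; P(data | box B) = (8/10)(7/9)(6/8) = 0.46667; P(data | box C) = (8/10)(7/9)(6/8) = 0.46667; P(data | box D) = (3/5)(2/4)(1/3) = 0.1; P(data | box E) = (6/12)(5/11)(4/10) = 0.090909.
Weighting by the prior gives 1/5 · 0.625 = 0.125, 3/10 · 0.46667 = 0.14, 1/5 · 0.46667 = 0.093333, 1/10 · 0.1 = 0.01, 1/5 · 0.090909 = 0.018182; with total 0.38652.
Normalising, the posterior is P(box A | data) = 0.3234, P(box B | data) = 0.36221, P(box C | data) = 0.24147, P(box D | data) = 0.025872, P(box E | data) = 0.04704.
The predictive probability is P(red next | data) = (4/5)(0.3234) + (5/7)(0.36221) + (5/7)(0.24147) + (0)(0.025872) + (1/3)(0.04704) = 0.70561.

0.7056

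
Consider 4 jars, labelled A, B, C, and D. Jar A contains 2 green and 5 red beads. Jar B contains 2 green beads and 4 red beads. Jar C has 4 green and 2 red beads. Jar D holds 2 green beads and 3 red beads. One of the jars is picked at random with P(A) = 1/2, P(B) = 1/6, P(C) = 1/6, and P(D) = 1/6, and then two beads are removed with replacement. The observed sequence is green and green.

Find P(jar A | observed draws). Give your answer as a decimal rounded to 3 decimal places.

The likelihood of the observed sequence under each hypothesis: P(data | jar A) = (2/7)(2/7) = 0.081633; P(data | jar B) = (2/6)(2/6) = 0.11111; P(data | jar C) = (4/6)(4/6) = 0.44444; P(data | jar D) = (2/5)(2/5) = 0.16.
Weighting by the prior gives 1/2 · 0.081633 = 0.040816, 1/6 · 0.11111 = 0.018519, 1/6 · 0.44444 = 0.074074, 1/6 · 0.16 = 0.026667; with total 0.16008.
Hence P(jar A | data) = (0.040816) / (0.16008) = 0.25498.

0.255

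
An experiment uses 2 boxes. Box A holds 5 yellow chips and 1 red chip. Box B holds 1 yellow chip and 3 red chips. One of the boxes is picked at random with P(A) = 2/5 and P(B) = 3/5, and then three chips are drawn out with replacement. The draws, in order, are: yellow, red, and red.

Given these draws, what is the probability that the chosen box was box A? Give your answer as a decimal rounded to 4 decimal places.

Under each hypothesis, the probability of the observed sequence is: P(data | box A) = (5/6)(1/6)(1/6) = 0.023148; P(data | box B) = (1/4)(3/4)(3/4) = 0.14062.
Multiplying each by its prior: 2/5 · 0.023148 = 0.0092593, 3/5 · 0.14062 = 0.084375; summing to 0.093634.
So P(box A | data) = (0.0092593) / (0.093634) = 0.098888.

0.0989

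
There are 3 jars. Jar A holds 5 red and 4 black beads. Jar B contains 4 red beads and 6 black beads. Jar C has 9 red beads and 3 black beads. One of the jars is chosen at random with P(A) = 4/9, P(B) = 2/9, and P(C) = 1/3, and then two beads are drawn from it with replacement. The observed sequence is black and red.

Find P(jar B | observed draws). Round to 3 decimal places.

0.236

Compute the likelihood of the observed sequence for each case: P(data | jar A) = (4/9)(5/9) = 0.24691; P(data | jar B) = (6/10)(4/10) = 0.24; P(data | jar C) = (3/12)(9/12) = 0.1875.
Multiplying each by its prior: 4/9 · 0.24691 = 0.10974, 2/9 · 0.24 = 0.053333, 1/3 · 0.1875 = 0.0625; with total 0.22557.
Hence P(jar B | data) = (0.053333) / (0.22557) = 0.23644.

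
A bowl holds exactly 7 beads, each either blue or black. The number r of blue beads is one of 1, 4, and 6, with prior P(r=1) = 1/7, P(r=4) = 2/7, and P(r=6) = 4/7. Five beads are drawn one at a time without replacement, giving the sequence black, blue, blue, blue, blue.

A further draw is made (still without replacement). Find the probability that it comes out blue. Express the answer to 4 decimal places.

For each hypothesis, P(data | H) works out to: P(data | r = 1) = (6/7)(1/6)(0/5) = 0; P(data | r = 4) = (3/7)(4/6)(3/5)(2/4)(1/3) = 1/35; P(data | r = 6) = (1/7)(6/6)(5/5)(4/4)(3/3) = 1/7.
The prior-weighted likelihoods are 1/7 · 0 = 0, 2/7 · 1/35 = 2/245, 4/7 · 1/7 = 4/49; these sum to 22/245.
Normalising, the posterior is P(r = 1 | data) = 0, P(r = 4 | data) = 1/11, P(r = 6 | data) = 10/11.
So P(blue next | data) = Σ P(blue next | H) P(H | data) = (0)(1/11) + (1)(10/11) = 10/11.

0.9091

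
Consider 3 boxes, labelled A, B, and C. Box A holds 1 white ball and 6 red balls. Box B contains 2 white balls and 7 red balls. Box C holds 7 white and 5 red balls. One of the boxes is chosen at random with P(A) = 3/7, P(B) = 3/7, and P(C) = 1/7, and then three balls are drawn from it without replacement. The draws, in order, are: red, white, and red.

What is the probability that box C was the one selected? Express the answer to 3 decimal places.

For each hypothesis, P(data | H) works out to: P(data | box A) = (6/7)(1/6)(5/5) = 0.14286; P(data | box B) = (7/9)(2/8)(6/7) = 0.16667; P(data | box C) = (5/12)(7/11)(4/10) = 0.10606.
Weighting by the prior gives 3/7 · 0.14286 = 0.061224, 3/7 · 0.16667 = 0.071429, 1/7 · 0.10606 = 0.015152; summing to 0.1478.
By Bayes' rule, P(box C | data) = (0.015152) / (0.1478) = 0.10251.

0.103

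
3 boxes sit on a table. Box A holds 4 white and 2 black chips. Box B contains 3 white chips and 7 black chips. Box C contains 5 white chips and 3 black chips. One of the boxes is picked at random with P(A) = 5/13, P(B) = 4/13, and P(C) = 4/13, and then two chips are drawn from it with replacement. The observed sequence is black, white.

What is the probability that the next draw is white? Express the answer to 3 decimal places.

0.547

For each hypothesis, P(data | H) works out to: P(data | box A) = (2/6)(4/6) = 0.22222; P(data | box B) = (7/10)(3/10) = 0.21; P(data | box C) = (3/8)(5/8) = 0.23438.
The prior-weighted likelihoods are 5/13 · 0.22222 = 0.08547, 4/13 · 0.21 = 0.064615, 4/13 · 0.23438 = 0.072115; these sum to 0.2222.
The posterior is then P(box A | data) = 0.38465, P(box B | data) = 0.2908, P(box C | data) = 0.32455.
So P(white next | data) = Σ P(white next | H) P(H | data) = (2/3)(0.38465) + (3/10)(0.2908) + (5/8)(0.32455) = 0.54652.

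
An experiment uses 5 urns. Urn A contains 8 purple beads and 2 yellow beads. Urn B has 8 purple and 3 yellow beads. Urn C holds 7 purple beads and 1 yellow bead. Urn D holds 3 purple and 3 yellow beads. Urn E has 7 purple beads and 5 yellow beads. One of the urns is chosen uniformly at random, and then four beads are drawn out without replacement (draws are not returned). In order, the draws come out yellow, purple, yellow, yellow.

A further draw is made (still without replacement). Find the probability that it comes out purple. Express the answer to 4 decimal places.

The likelihood of the observed sequence under each hypothesis: P(data | urn A) = (2/10)(8/9)(1/8)(0/7) = 0; P(data | urn B) = (3/11)(8/10)(2/9)(1/8) = 0.0060606; P(data | urn C) = (1/8)(7/7)(0/6) = 0; P(data | urn D) = (3/6)(3/5)(2/4)(1/3) = 0.05; P(data | urn E) = (5/12)(7/11)(4/10)(3/9) = 0.035354.
The prior-weighted likelihoods are 1/5 · 0 = 0, 1/5 · 0.0060606 = 0.0012121, 1/5 · 0 = 0, 1/5 · 0.05 = 0.01, 1/5 · 0.035354 = 0.0070707; with total 0.018283.
Normalising, the posterior is P(urn A | data) = 0, P(urn B | data) = 0.066298, P(urn C | data) = 0, P(urn D | data) = 0.54696, P(urn E | data) = 0.38674.
So P(purple next | data) = Σ P(purple next | H) P(H | data) = (1)(0.066298) + (1)(0.54696) + (3/4)(0.38674) = 0.90331.

0.9033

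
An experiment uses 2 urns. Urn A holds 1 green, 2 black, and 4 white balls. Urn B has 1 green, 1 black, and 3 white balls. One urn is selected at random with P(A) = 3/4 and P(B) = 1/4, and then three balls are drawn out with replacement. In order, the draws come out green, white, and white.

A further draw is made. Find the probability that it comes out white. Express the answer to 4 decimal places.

Under each hypothesis, the probability of the observed sequence is: P(data | urn A) = (1/7)(4/7)(4/7) = 0.046647; P(data | urn B) = (1/5)(3/5)(3/5) = 0.072.
The prior-weighted likelihoods are 3/4 · 0.046647 = 0.034985, 1/4 · 0.072 = 0.018; summing to 0.052985.
Normalising, the posterior is P(urn A | data) = 0.66028, P(urn B | data) = 0.33972.
So P(white next | data) = Σ P(white next | H) P(H | data) = (4/7)(0.66028) + (3/5)(0.33972) = 0.58113.

0.5811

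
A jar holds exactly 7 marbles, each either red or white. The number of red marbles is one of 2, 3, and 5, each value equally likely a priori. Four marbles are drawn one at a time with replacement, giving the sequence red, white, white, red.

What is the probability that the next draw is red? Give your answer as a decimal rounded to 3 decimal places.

For each hypothesis, P(data | H) works out to: P(data | r = 2) = (2/7)(5/7)(5/7)(2/7) = 0.041649; P(data | r = 3) = (3/7)(4/7)(4/7)(3/7) = 0.059975; P(data | r = 5) = (5/7)(2/7)(2/7)(5/7) = 0.041649.
Multiplying each by its prior: 1/3 · 0.041649 = 0.013883, 1/3 · 0.059975 = 0.019992, 1/3 · 0.041649 = 0.013883; these sum to 0.047758.
Dividing through by the total gives posterior P(r = 2 | data) = 0.2907, P(r = 3 | data) = 0.4186, P(r = 5 | data) = 0.2907.
The predictive probability is P(red next | data) = (2/7)(0.2907) + (3/7)(0.4186) + (5/7)(0.2907) = 0.4701.

0.470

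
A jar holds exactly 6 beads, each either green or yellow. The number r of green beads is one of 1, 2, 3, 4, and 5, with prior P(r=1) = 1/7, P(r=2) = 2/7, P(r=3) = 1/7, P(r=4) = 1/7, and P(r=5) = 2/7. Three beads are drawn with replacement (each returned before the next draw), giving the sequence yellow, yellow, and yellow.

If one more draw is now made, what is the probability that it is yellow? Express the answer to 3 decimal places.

0.710

Compute the likelihood of the observed sequence for each case: P(data | r = 1) = (5/6)(5/6)(5/6) = 0.5787; P(data | r = 2) = (4/6)(4/6)(4/6) = 0.2963; P(data | r = 3) = (3/6)(3/6)(3/6) = 0.125; P(data | r = 4) = (2/6)(2/6)(2/6) = 0.037037; P(data | r = 5) = (1/6)(1/6)(1/6) = 0.0046296.
Multiplying each by its prior: 1/7 · 0.5787 = 0.082672, 2/7 · 0.2963 = 0.084656, 1/7 · 0.125 = 0.017857, 1/7 · 0.037037 = 0.005291, 2/7 · 0.0046296 = 0.0013228; with total 0.1918.
The posterior is then P(r = 1 | data) = 0.43103, P(r = 2 | data) = 0.44138, P(r = 3 | data) = 0.093103, P(r = 4 | data) = 0.027586, P(r = 5 | data) = 0.0068966.
Averaging over the posterior, P(yellow next | data) = (5/6)(0.43103) + (2/3)(0.44138) + (1/2)(0.093103) + (1/3)(0.027586) + (1/6)(0.0068966) = 0.71034.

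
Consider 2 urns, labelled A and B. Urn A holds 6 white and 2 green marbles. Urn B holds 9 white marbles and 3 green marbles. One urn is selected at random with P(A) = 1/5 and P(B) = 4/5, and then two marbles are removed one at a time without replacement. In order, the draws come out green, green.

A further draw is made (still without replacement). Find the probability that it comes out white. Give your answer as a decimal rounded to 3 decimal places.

0.916

Compute the likelihood of the observed sequence for each case: P(data | urn A) = (2/8)(1/7) = 0.035714; P(data | urn B) = (3/12)(2/11) = 0.045455.
Multiplying each by its prior: 1/5 · 0.035714 = 0.0071429, 4/5 · 0.045455 = 0.036364; with total 0.043506.
The posterior is then P(urn A | data) = 0.16418, P(urn B | data) = 0.83582.
Averaging over the posterior, P(white next | data) = (1)(0.16418) + (9/10)(0.83582) = 0.91642.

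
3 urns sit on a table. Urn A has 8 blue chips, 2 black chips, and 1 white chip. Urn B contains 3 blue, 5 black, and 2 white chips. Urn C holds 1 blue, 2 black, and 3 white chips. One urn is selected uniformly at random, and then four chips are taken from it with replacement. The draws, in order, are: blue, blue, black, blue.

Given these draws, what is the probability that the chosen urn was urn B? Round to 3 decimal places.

Compute the likelihood of the observed sequence for each case: P(data | urn A) = (8/11)(8/11)(2/11)(8/11) = 0.069941; P(data | urn B) = (3/10)(3/10)(5/10)(3/10) = 0.0135; P(data | urn C) = (1/6)(1/6)(2/6)(1/6) = 0.0015432.
Weighting by the prior gives 1/3 · 0.069941 = 0.023314, 1/3 · 0.0135 = 0.0045, 1/3 · 0.0015432 = 0.0005144; these sum to 0.028328.
Therefore the posterior P(urn B | data) = (0.0045) / (0.028328) = 0.15885.

0.159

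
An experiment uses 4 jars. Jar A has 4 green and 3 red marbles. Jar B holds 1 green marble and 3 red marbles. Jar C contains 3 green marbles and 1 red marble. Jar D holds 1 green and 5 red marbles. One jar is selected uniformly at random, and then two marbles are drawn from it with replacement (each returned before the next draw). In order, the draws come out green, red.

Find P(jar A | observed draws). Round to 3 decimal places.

0.323

For each hypothesis, P(data | H) works out to: P(data | jar A) = (4/7)(3/7) = 0.2449; P(data | jar B) = (1/4)(3/4) = 0.1875; P(data | jar C) = (3/4)(1/4) = 0.1875; P(data | jar D) = (1/6)(5/6) = 0.13889.
Weighting by the prior gives 1/4 · 0.2449 = 0.061224, 1/4 · 0.1875 = 0.046875, 1/4 · 0.1875 = 0.046875, 1/4 · 0.13889 = 0.034722; these sum to 0.1897.
By Bayes' rule, P(jar A | data) = (0.061224) / (0.1897) = 0.32275.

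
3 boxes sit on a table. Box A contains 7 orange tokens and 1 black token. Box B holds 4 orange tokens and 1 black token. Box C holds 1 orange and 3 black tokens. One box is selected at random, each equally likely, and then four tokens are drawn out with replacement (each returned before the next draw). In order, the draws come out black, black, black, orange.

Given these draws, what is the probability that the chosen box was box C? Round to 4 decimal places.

0.9286

The likelihood of the observed sequence under each hypothesis: P(data | box A) = (1/8)(1/8)(1/8)(7/8) = 0.001709; P(data | box B) = (1/5)(1/5)(1/5)(4/5) = 0.0064; P(data | box C) = (3/4)(3/4)(3/4)(1/4) = 0.10547.
Weighting by the prior gives 1/3 · 0.001709 = 0.00056966, 1/3 · 0.0064 = 0.0021333, 1/3 · 0.10547 = 0.035156; these sum to 0.037859.
Therefore the posterior P(box C | data) = (0.035156) / (0.037859) = 0.9286.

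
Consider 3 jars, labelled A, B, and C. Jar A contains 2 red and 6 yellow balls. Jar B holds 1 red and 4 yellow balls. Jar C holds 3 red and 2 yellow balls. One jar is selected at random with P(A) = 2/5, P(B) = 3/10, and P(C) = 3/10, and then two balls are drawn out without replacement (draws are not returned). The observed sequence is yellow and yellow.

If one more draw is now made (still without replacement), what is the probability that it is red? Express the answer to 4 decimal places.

Compute the likelihood of the observed sequence for each case: P(data | jar A) = (6/8)(5/7) = 15/28; P(data | jar B) = (4/5)(3/4) = 3/5; P(data | jar C) = (2/5)(1/4) = 1/10.
The prior-weighted likelihoods are 2/5 · 15/28 = 3/14, 3/10 · 3/5 = 9/50, 3/10 · 1/10 = 3/100; with total 297/700.
Dividing through by the total gives posterior P(jar A | data) = 50/99, P(jar B | data) = 14/33, P(jar C | data) = 7/99.
Averaging over the posterior, P(red next | data) = (1/3)(50/99) + (1/3)(14/33) + (1)(7/99) = 113/297.

0.3805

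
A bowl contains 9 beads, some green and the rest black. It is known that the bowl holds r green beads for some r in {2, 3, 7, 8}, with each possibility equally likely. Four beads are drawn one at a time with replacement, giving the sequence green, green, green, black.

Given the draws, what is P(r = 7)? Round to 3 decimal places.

Compute the likelihood of the observed sequence for each case: P(data | r = 2) = (2/9)(2/9)(2/9)(7/9) = 0.0085353; P(data | r = 3) = (3/9)(3/9)(3/9)(6/9) = 0.024691; P(data | r = 7) = (7/9)(7/9)(7/9)(2/9) = 0.10456; P(data | r = 8) = (8/9)(8/9)(8/9)(1/9) = 0.078037.
The prior-weighted likelihoods are 1/4 · 0.0085353 = 0.0021338, 1/4 · 0.024691 = 0.0061728, 1/4 · 0.10456 = 0.026139, 1/4 · 0.078037 = 0.019509; summing to 0.053955.
By Bayes' rule, P(r = 7 | data) = (0.026139) / (0.053955) = 0.48446.

0.484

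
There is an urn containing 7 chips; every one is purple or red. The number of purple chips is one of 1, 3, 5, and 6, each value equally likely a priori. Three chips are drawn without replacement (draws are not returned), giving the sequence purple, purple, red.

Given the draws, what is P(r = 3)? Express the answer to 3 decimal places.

The likelihood of the observed sequence under each hypothesis: P(data | r = 1) = (1/7)(0/6) = 0; P(data | r = 3) = (3/7)(2/6)(4/5) = 4/35; P(data | r = 5) = (5/7)(4/6)(2/5) = 4/21; P(data | r = 6) = (6/7)(5/6)(1/5) = 1/7.
The prior-weighted likelihoods are 1/4 · 0 = 0, 1/4 · 4/35 = 1/35, 1/4 · 4/21 = 1/21, 1/4 · 1/7 = 1/28; with total 47/420.
Hence P(r = 3 | data) = (1/35) / (47/420) = 12/47.

0.255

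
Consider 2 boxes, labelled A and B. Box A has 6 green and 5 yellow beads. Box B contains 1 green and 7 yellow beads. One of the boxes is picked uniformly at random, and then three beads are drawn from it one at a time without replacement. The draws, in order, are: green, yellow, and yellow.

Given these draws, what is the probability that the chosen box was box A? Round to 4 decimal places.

0.4923

The likelihood of the observed sequence under each hypothesis: P(data | box A) = (6/11)(5/10)(4/9) = 4/33; P(data | box B) = (1/8)(7/7)(6/6) = 1/8.
Multiplying each by its prior: 1/2 · 4/33 = 2/33, 1/2 · 1/8 = 1/16; with total 65/528.
Hence P(box A | data) = (2/33) / (65/528) = 32/65.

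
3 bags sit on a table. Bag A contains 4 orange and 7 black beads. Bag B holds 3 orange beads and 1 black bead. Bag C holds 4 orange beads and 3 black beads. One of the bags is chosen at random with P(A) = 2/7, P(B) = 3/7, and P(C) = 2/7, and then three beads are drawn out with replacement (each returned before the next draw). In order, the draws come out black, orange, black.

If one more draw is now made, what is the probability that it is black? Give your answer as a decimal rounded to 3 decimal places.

Under each hypothesis, the probability of the observed sequence is: P(data | bag A) = (7/11)(4/11)(7/11) = 0.14726; P(data | bag B) = (1/4)(3/4)(1/4) = 0.046875; P(data | bag C) = (3/7)(4/7)(3/7) = 0.10496.
The prior-weighted likelihoods are 2/7 · 0.14726 = 0.042074, 3/7 · 0.046875 = 0.020089, 2/7 · 0.10496 = 0.029988; summing to 0.09215.
The posterior is then P(bag A | data) = 0.45658, P(bag B | data) = 0.21801, P(bag C | data) = 0.32542.
Averaging over the posterior, P(black next | data) = (7/11)(0.45658) + (1/4)(0.21801) + (3/7)(0.32542) = 0.48451.

0.485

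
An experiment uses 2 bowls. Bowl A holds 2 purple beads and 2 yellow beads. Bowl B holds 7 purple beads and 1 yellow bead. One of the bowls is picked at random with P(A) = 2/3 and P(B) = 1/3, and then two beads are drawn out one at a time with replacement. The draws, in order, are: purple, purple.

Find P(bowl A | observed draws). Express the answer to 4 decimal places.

0.3951

For each hypothesis, P(data | H) works out to: P(data | bowl A) = (2/4)(2/4) = 1/4; P(data | bowl B) = (7/8)(7/8) = 49/64.
Weighting by the prior gives 2/3 · 1/4 = 1/6, 1/3 · 49/64 = 49/192; summing to 27/64.
By Bayes' rule, P(bowl A | data) = (1/6) / (27/64) = 32/81.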